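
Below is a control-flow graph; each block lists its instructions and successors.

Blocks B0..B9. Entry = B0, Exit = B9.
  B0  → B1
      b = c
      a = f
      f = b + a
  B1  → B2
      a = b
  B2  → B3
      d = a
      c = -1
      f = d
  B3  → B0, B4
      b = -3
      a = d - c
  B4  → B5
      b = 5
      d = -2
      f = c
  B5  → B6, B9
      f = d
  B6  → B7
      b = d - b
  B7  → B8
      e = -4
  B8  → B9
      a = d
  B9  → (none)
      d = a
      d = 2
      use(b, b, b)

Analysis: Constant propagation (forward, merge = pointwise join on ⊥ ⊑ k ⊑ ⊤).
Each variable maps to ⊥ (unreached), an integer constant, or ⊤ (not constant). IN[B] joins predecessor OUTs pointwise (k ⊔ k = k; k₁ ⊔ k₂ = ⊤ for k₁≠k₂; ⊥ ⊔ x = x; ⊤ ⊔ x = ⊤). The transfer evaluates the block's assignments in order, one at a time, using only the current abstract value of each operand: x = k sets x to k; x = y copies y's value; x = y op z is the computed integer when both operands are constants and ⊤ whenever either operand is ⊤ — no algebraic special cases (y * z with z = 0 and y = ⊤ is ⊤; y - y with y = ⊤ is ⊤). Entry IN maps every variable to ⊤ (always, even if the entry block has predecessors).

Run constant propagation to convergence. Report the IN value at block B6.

Fixpoint table:
  B0:   IN=(all ⊤)   OUT=(all ⊤)
  B1:   IN=(all ⊤)   OUT=(all ⊤)
  B2:   IN=(all ⊤)   OUT={c:-1; rest ⊤}
  B3:   IN={c:-1; rest ⊤}   OUT={b:-3, c:-1; rest ⊤}
  B4:   IN={b:-3, c:-1; rest ⊤}   OUT={b:5, c:-1, d:-2, f:-1; rest ⊤}
  B5:   IN={b:5, c:-1, d:-2, f:-1; rest ⊤}   OUT={b:5, c:-1, d:-2, f:-2; rest ⊤}
  B6:   IN={b:5, c:-1, d:-2, f:-2; rest ⊤}   OUT={b:-7, c:-1, d:-2, f:-2; rest ⊤}
  B7:   IN={b:-7, c:-1, d:-2, f:-2; rest ⊤}   OUT={b:-7, c:-1, d:-2, e:-4, f:-2; rest ⊤}
  B8:   IN={b:-7, c:-1, d:-2, e:-4, f:-2; rest ⊤}   OUT={a:-2, b:-7, c:-1, d:-2, e:-4, f:-2; rest ⊤}
  B9:   IN={c:-1, d:-2, f:-2; rest ⊤}   OUT={c:-1, d:2, f:-2; rest ⊤}

Merge at B6: IN[B6] = OUT[B5] = {a: ⊤, b: 5, c: -1, d: -2, e: ⊤, f: -2}

Answer: {a: ⊤, b: 5, c: -1, d: -2, e: ⊤, f: -2}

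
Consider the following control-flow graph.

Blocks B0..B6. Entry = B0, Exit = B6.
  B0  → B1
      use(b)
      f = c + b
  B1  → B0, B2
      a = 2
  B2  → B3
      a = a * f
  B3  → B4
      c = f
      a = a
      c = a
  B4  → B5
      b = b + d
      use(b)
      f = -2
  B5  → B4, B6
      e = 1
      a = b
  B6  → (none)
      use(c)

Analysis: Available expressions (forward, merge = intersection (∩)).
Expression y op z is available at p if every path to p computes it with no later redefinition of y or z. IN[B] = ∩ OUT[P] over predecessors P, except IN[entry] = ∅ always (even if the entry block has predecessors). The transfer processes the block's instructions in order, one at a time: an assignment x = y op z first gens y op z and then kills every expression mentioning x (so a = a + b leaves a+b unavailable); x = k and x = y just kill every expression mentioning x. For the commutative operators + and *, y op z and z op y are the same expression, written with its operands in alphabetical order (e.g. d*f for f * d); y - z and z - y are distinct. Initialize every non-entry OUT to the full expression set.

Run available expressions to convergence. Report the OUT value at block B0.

Per-block solution:
  B0:  IN={}  OUT={b+c}
  B1:  IN={b+c}  OUT={b+c}
  B2:  IN={b+c}  OUT={b+c}
  B3:  IN={b+c}  OUT={}
  B4:  IN={}  OUT={}
  B5:  IN={}  OUT={}
  B6:  IN={}  OUT={}

Merge at B0 (entry node, so the boundary value {} is joined with the incoming edge(s)): IN[B0] = {} ∩ OUT[B1] = {}
Applying B0's transfer function to that IN value gives OUT[B0] (row B0 above).

Answer: {b+c}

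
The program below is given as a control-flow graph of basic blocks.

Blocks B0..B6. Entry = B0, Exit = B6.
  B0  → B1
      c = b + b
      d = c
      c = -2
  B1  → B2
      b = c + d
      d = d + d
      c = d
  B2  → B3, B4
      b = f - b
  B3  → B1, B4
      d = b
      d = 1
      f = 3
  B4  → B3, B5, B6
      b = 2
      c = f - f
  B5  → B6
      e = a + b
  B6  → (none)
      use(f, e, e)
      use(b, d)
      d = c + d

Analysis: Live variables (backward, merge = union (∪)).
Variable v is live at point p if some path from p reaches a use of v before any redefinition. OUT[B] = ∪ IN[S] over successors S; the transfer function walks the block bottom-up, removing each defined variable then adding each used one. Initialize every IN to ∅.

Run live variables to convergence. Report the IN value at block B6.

Converged values:
  B0: | IN={a, b, e, f} | OUT={a, c, d, e, f}
  B1: | IN={a, c, d, e, f} | OUT={a, b, c, d, e, f}
  B2: | IN={a, b, c, d, e, f} | OUT={a, b, c, d, e, f}
  B3: | IN={a, b, c, e} | OUT={a, c, d, e, f}
  B4: | IN={a, d, e, f} | OUT={a, b, c, d, e, f}
  B5: | IN={a, b, c, d, f} | OUT={b, c, d, e, f}
  B6: | IN={b, c, d, e, f} | OUT={}

B6 is the boundary node: OUT[B6] = {}
Applying B6's transfer function to that OUT value gives IN[B6] (row B6 above).

Answer: {b, c, d, e, f}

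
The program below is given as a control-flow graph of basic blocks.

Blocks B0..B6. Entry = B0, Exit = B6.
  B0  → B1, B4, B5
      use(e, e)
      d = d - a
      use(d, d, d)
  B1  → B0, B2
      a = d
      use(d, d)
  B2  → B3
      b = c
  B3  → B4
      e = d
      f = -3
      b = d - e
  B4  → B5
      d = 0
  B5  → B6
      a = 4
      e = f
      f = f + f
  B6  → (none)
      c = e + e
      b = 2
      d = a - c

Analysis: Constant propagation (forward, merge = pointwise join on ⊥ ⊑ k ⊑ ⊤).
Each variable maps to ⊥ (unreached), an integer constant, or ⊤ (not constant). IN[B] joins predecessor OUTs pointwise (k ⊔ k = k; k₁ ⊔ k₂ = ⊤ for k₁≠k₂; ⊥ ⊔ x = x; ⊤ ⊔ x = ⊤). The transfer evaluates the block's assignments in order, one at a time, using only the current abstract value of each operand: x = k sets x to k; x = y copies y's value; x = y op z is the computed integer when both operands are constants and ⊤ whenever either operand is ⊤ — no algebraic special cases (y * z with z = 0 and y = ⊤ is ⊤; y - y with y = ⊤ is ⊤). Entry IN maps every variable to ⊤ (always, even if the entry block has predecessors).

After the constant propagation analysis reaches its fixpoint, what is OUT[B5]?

Fixpoint table:
  B0:  IN=(all ⊤)  OUT=(all ⊤)
  B1:  IN=(all ⊤)  OUT=(all ⊤)
  B2:  IN=(all ⊤)  OUT=(all ⊤)
  B3:  IN=(all ⊤)  OUT={f:-3; rest ⊤}
  B4:  IN=(all ⊤)  OUT={d:0; rest ⊤}
  B5:  IN=(all ⊤)  OUT={a:4; rest ⊤}
  B6:  IN={a:4; rest ⊤}  OUT={a:4, b:2; rest ⊤}

Merge at B5: IN[B5] = OUT[B0] ⊔ OUT[B4] = {a: ⊤, b: ⊤, c: ⊤, d: ⊤, e: ⊤, f: ⊤}
Applying B5's transfer function to that IN value gives OUT[B5] (row B5 above).

Answer: {a: 4, b: ⊤, c: ⊤, d: ⊤, e: ⊤, f: ⊤}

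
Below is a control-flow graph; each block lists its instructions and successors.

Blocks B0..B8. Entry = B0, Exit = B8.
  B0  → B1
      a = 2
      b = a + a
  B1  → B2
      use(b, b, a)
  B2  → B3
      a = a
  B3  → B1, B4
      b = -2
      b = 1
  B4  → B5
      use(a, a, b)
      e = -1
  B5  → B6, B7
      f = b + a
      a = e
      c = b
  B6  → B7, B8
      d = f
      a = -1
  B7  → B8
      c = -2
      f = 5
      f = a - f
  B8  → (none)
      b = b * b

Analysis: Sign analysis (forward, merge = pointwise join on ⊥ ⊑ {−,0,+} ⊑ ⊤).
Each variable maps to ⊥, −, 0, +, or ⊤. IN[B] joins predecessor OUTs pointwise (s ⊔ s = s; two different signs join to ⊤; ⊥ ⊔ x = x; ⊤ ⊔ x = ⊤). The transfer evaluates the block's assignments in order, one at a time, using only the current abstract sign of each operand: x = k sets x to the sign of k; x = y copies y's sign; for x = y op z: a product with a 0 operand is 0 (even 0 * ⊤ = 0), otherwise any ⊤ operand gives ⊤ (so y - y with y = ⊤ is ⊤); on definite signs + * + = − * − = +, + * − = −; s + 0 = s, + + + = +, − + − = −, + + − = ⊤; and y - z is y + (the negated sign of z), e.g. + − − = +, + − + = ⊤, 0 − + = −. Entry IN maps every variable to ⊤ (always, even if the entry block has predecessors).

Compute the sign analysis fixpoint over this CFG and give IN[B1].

Converged values:
  B0: | IN=(all ⊤) | OUT={a:+, b:+; rest ⊤}
  B1: | IN={a:+, b:+; rest ⊤} | OUT={a:+, b:+; rest ⊤}
  B2: | IN={a:+, b:+; rest ⊤} | OUT={a:+, b:+; rest ⊤}
  B3: | IN={a:+, b:+; rest ⊤} | OUT={a:+, b:+; rest ⊤}
  B4: | IN={a:+, b:+; rest ⊤} | OUT={a:+, b:+, e:-; rest ⊤}
  B5: | IN={a:+, b:+, e:-; rest ⊤} | OUT={a:-, b:+, c:+, e:-, f:+; rest ⊤}
  B6: | IN={a:-, b:+, c:+, e:-, f:+; rest ⊤} | OUT={a:-, b:+, c:+, d:+, e:-, f:+; rest ⊤}
  B7: | IN={a:-, b:+, c:+, e:-, f:+; rest ⊤} | OUT={a:-, b:+, c:-, e:-, f:-; rest ⊤}
  B8: | IN={a:-, b:+, e:-; rest ⊤} | OUT={a:-, b:+, e:-; rest ⊤}

Merge at B1: IN[B1] = OUT[B0] ⊔ OUT[B3] = {a: +, b: +, c: ⊤, d: ⊤, e: ⊤, f: ⊤}

Answer: {a: +, b: +, c: ⊤, d: ⊤, e: ⊤, f: ⊤}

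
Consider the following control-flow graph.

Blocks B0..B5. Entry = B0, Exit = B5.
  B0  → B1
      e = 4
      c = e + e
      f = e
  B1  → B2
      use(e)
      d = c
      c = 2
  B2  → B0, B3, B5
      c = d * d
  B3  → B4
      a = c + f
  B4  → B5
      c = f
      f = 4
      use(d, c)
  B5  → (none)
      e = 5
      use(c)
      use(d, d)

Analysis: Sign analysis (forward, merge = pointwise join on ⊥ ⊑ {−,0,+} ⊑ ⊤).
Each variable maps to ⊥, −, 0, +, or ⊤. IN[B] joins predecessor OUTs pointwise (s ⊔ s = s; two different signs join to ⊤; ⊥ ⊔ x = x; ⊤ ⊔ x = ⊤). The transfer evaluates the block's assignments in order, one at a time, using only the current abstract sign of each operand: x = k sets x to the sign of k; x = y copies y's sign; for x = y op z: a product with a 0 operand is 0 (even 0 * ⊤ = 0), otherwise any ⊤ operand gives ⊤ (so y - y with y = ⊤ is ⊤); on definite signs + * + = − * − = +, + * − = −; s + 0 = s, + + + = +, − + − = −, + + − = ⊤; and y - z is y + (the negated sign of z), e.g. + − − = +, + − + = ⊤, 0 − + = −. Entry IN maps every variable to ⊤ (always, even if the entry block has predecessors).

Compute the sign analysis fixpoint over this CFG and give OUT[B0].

Per-block solution:
  B0: | IN=(all ⊤) | OUT={c:+, e:+, f:+; rest ⊤}
  B1: | IN={c:+, e:+, f:+; rest ⊤} | OUT={c:+, d:+, e:+, f:+; rest ⊤}
  B2: | IN={c:+, d:+, e:+, f:+; rest ⊤} | OUT={c:+, d:+, e:+, f:+; rest ⊤}
  B3: | IN={c:+, d:+, e:+, f:+; rest ⊤} | OUT={a:+, c:+, d:+, e:+, f:+; rest ⊤}
  B4: | IN={a:+, c:+, d:+, e:+, f:+; rest ⊤} | OUT={a:+, c:+, d:+, e:+, f:+; rest ⊤}
  B5: | IN={c:+, d:+, e:+, f:+; rest ⊤} | OUT={c:+, d:+, e:+, f:+; rest ⊤}

Merge at B0 (entry node, so the boundary value (all ⊤) is joined with the incoming edge(s)): IN[B0] = (all ⊤) ⊔ OUT[B2] = {a: ⊤, b: ⊤, c: ⊤, d: ⊤, e: ⊤, f: ⊤}
Applying B0's transfer function to that IN value gives OUT[B0] (row B0 above).

Answer: {a: ⊤, b: ⊤, c: +, d: ⊤, e: +, f: +}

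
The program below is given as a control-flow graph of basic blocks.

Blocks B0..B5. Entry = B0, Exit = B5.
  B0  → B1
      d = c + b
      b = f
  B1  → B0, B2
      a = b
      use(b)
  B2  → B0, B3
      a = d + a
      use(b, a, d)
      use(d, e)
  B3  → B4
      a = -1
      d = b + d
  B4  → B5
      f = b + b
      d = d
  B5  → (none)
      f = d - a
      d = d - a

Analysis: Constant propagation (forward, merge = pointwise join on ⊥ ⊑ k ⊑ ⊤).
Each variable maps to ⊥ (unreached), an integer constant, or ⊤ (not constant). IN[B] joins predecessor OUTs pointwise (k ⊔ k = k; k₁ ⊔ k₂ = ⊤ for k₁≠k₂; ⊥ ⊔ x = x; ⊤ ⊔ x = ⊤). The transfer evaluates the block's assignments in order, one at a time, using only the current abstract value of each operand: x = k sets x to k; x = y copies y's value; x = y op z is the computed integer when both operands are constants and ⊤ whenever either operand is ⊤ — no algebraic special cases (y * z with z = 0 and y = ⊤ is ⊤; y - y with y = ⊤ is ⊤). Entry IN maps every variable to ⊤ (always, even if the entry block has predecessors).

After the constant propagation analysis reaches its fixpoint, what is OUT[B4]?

Per-block solution:
  B0:   IN=(all ⊤)   OUT=(all ⊤)
  B1:   IN=(all ⊤)   OUT=(all ⊤)
  B2:   IN=(all ⊤)   OUT=(all ⊤)
  B3:   IN=(all ⊤)   OUT={a:-1; rest ⊤}
  B4:   IN={a:-1; rest ⊤}   OUT={a:-1; rest ⊤}
  B5:   IN={a:-1; rest ⊤}   OUT={a:-1; rest ⊤}

Merge at B4: IN[B4] = OUT[B3] = {a: -1, b: ⊤, c: ⊤, d: ⊤, e: ⊤, f: ⊤}
Applying B4's transfer function to that IN value gives OUT[B4] (row B4 above).

Answer: {a: -1, b: ⊤, c: ⊤, d: ⊤, e: ⊤, f: ⊤}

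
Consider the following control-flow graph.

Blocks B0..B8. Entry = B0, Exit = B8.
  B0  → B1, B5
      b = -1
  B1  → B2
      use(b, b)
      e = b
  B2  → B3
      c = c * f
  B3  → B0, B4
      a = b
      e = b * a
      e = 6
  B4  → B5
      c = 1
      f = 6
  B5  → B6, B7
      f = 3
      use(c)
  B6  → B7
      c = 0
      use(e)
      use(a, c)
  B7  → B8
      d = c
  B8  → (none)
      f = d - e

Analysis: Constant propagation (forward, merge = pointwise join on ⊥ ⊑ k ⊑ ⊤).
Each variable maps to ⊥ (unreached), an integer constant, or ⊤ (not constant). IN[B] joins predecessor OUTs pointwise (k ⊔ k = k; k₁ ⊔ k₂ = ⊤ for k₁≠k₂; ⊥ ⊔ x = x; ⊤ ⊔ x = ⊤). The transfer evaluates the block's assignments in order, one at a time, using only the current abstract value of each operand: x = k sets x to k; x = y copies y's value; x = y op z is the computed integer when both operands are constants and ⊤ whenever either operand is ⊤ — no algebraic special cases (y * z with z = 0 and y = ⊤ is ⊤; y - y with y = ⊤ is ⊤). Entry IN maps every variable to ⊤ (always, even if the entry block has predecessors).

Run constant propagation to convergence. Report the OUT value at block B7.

Answer: {a: ⊤, b: -1, c: ⊤, d: ⊤, e: ⊤, f: 3}

Derivation:
Fixpoint table:
  B0:  IN=(all ⊤)  OUT={b:-1; rest ⊤}
  B1:  IN={b:-1; rest ⊤}  OUT={b:-1, e:-1; rest ⊤}
  B2:  IN={b:-1, e:-1; rest ⊤}  OUT={b:-1, e:-1; rest ⊤}
  B3:  IN={b:-1, e:-1; rest ⊤}  OUT={a:-1, b:-1, e:6; rest ⊤}
  B4:  IN={a:-1, b:-1, e:6; rest ⊤}  OUT={a:-1, b:-1, c:1, e:6, f:6; rest ⊤}
  B5:  IN={b:-1; rest ⊤}  OUT={b:-1, f:3; rest ⊤}
  B6:  IN={b:-1, f:3; rest ⊤}  OUT={b:-1, c:0, f:3; rest ⊤}
  B7:  IN={b:-1, f:3; rest ⊤}  OUT={b:-1, f:3; rest ⊤}
  B8:  IN={b:-1, f:3; rest ⊤}  OUT={b:-1; rest ⊤}

Merge at B7: IN[B7] = OUT[B5] ⊔ OUT[B6] = {a: ⊤, b: -1, c: ⊤, d: ⊤, e: ⊤, f: 3}
Applying B7's transfer function to that IN value gives OUT[B7] (row B7 above).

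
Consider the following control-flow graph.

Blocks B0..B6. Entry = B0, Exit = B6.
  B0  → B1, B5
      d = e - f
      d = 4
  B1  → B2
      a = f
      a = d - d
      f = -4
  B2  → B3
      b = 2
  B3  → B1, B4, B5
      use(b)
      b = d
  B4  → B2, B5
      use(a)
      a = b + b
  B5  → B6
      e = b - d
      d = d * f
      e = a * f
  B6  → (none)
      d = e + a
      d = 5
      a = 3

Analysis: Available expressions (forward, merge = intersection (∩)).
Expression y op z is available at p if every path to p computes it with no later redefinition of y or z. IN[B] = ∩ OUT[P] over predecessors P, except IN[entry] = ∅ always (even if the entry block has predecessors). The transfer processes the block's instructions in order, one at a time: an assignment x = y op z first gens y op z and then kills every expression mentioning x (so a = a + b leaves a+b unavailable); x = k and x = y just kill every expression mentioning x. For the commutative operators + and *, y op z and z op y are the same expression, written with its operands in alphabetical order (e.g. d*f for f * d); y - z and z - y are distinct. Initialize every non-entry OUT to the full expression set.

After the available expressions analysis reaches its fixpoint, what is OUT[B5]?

Answer: {a*f}

Working:
Converged values:
  B0:   IN={}   OUT={e-f}
  B1:   IN={}   OUT={d-d}
  B2:   IN={d-d}   OUT={d-d}
  B3:   IN={d-d}   OUT={d-d}
  B4:   IN={d-d}   OUT={b+b, d-d}
  B5:   IN={}   OUT={a*f}
  B6:   IN={a*f}   OUT={}

Merge at B5: IN[B5] = OUT[B0] ∩ OUT[B3] ∩ OUT[B4] = {}
Applying B5's transfer function to that IN value gives OUT[B5] (row B5 above).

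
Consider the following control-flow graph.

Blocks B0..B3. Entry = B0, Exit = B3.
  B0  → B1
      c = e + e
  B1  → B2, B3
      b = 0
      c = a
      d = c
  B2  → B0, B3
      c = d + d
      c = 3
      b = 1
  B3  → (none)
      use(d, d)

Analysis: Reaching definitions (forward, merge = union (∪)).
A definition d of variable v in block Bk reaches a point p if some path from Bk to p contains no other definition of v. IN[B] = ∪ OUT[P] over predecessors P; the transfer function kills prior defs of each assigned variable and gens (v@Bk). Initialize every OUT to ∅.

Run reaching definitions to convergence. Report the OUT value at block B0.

Converged values:
  B0:  IN={b@B2, c@B2, d@B1}  OUT={b@B2, c@B0, d@B1}
  B1:  IN={b@B2, c@B0, d@B1}  OUT={b@B1, c@B1, d@B1}
  B2:  IN={b@B1, c@B1, d@B1}  OUT={b@B2, c@B2, d@B1}
  B3:  IN={b@B1, b@B2, c@B1, c@B2, d@B1}  OUT={b@B1, b@B2, c@B1, c@B2, d@B1}

Merge at B0 (entry node, so the boundary value {} is joined with the incoming edge(s)): IN[B0] = {} ⊔ OUT[B2] = {b@B2, c@B2, d@B1}
Applying B0's transfer function to that IN value gives OUT[B0] (row B0 above).

Answer: {b@B2, c@B0, d@B1}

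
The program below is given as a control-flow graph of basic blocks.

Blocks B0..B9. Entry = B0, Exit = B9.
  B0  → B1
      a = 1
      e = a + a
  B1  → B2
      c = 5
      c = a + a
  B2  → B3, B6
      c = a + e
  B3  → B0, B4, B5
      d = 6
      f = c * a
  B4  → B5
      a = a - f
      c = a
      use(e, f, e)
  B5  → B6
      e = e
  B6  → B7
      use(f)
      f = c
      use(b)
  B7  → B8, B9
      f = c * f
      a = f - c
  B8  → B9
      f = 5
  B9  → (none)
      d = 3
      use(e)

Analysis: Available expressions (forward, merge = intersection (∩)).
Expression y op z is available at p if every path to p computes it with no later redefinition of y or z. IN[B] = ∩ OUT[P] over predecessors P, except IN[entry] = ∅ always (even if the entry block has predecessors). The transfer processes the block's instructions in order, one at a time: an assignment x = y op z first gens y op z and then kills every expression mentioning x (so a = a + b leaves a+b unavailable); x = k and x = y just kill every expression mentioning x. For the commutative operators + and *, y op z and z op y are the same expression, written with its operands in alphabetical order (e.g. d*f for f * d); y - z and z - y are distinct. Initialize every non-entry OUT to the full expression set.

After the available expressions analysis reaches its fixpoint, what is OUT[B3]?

Answer: {a*c, a+a, a+e}

Trace:
Converged values:
  B0:  IN={}  OUT={a+a}
  B1:  IN={a+a}  OUT={a+a}
  B2:  IN={a+a}  OUT={a+a, a+e}
  B3:  IN={a+a, a+e}  OUT={a*c, a+a, a+e}
  B4:  IN={a*c, a+a, a+e}  OUT={}
  B5:  IN={}  OUT={}
  B6:  IN={}  OUT={}
  B7:  IN={}  OUT={f-c}
  B8:  IN={f-c}  OUT={}
  B9:  IN={}  OUT={}

Merge at B3: IN[B3] = OUT[B2] = {a+a, a+e}
Applying B3's transfer function to that IN value gives OUT[B3] (row B3 above).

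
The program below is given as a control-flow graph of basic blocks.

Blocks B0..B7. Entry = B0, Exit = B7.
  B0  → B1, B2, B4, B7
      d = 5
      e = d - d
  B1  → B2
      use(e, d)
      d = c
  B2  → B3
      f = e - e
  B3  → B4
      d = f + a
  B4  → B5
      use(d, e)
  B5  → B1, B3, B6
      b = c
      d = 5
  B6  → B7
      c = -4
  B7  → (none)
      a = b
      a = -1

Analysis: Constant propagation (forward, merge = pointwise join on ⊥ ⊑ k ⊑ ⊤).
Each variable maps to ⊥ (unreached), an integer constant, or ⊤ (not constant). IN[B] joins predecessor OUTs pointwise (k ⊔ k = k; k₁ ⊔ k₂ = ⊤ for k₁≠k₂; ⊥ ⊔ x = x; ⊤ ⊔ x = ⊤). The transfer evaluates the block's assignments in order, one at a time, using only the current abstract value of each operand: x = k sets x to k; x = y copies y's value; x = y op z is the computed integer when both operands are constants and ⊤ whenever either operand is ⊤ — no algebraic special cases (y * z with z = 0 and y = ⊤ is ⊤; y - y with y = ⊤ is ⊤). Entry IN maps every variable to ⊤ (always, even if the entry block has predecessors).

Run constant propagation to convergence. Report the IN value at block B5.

Fixpoint table:
  B0:   IN=(all ⊤)   OUT={d:5, e:0; rest ⊤}
  B1:   IN={d:5, e:0; rest ⊤}   OUT={e:0; rest ⊤}
  B2:   IN={e:0; rest ⊤}   OUT={e:0, f:0; rest ⊤}
  B3:   IN={e:0; rest ⊤}   OUT={e:0; rest ⊤}
  B4:   IN={e:0; rest ⊤}   OUT={e:0; rest ⊤}
  B5:   IN={e:0; rest ⊤}   OUT={d:5, e:0; rest ⊤}
  B6:   IN={d:5, e:0; rest ⊤}   OUT={c:-4, d:5, e:0; rest ⊤}
  B7:   IN={d:5, e:0; rest ⊤}   OUT={a:-1, d:5, e:0; rest ⊤}

Merge at B5: IN[B5] = OUT[B4] = {a: ⊤, b: ⊤, c: ⊤, d: ⊤, e: 0, f: ⊤}

Answer: {a: ⊤, b: ⊤, c: ⊤, d: ⊤, e: 0, f: ⊤}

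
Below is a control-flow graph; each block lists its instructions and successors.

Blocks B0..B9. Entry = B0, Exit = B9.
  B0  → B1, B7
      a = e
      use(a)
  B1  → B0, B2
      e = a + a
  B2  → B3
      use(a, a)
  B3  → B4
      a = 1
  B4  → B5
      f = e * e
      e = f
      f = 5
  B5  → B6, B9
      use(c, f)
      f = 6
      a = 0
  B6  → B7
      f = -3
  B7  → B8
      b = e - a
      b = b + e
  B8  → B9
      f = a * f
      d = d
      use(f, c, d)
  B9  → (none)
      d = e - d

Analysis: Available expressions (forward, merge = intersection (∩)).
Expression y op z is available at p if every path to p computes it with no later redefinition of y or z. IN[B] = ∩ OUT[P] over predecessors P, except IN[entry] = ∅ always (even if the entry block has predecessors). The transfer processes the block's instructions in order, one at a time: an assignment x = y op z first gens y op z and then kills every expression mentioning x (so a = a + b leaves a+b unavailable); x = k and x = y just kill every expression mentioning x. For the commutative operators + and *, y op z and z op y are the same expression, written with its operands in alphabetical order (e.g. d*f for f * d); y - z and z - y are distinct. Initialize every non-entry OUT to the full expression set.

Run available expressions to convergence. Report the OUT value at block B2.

Per-block solution:
  B0:   IN={}   OUT={}
  B1:   IN={}   OUT={a+a}
  B2:   IN={a+a}   OUT={a+a}
  B3:   IN={a+a}   OUT={}
  B4:   IN={}   OUT={}
  B5:   IN={}   OUT={}
  B6:   IN={}   OUT={}
  B7:   IN={}   OUT={e-a}
  B8:   IN={e-a}   OUT={e-a}
  B9:   IN={}   OUT={}

Merge at B2: IN[B2] = OUT[B1] = {a+a}
Applying B2's transfer function to that IN value gives OUT[B2] (row B2 above).

Answer: {a+a}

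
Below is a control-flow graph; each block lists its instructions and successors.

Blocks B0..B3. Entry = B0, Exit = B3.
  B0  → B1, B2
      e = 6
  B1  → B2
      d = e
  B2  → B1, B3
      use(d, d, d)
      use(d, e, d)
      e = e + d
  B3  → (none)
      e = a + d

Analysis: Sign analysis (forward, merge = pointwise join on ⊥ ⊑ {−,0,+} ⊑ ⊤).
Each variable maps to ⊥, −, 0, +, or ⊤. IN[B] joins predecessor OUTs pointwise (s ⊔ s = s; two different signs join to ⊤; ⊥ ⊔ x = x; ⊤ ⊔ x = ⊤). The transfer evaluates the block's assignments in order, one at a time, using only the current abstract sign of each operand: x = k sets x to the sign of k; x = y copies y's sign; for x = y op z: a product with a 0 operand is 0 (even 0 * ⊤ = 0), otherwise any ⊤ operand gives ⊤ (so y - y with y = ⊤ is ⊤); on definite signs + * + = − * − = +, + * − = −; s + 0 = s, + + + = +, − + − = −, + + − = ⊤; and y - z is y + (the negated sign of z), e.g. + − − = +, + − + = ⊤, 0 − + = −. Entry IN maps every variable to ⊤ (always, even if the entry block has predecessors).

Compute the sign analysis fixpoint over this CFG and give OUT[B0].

Converged values:
  B0:   IN=(all ⊤)   OUT={e:+; rest ⊤}
  B1:   IN=(all ⊤)   OUT=(all ⊤)
  B2:   IN=(all ⊤)   OUT=(all ⊤)
  B3:   IN=(all ⊤)   OUT=(all ⊤)

B0 is the boundary node: IN[B0] = {a: ⊤, b: ⊤, c: ⊤, d: ⊤, e: ⊤, f: ⊤}
Applying B0's transfer function to that IN value gives OUT[B0] (row B0 above).

Answer: {a: ⊤, b: ⊤, c: ⊤, d: ⊤, e: +, f: ⊤}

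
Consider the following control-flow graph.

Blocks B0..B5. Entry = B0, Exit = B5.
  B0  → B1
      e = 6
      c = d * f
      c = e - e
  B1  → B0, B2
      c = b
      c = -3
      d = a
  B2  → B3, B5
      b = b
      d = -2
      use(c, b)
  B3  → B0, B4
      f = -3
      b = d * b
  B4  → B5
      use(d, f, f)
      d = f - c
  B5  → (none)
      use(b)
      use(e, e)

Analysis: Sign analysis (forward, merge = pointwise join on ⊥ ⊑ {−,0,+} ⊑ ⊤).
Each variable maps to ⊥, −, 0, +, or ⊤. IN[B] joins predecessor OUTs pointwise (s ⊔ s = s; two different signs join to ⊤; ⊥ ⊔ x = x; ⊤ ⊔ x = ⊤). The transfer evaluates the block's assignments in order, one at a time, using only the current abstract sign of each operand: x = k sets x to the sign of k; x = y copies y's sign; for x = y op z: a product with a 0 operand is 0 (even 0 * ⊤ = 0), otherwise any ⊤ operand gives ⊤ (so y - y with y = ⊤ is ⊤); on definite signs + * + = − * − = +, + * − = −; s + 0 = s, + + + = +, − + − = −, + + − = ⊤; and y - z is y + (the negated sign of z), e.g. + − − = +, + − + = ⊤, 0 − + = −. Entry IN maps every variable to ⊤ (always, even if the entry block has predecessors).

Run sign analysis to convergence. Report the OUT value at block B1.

Answer: {a: ⊤, b: ⊤, c: -, d: ⊤, e: +, f: ⊤}

Trace:
Converged values:
  B0:  IN=(all ⊤)  OUT={e:+; rest ⊤}
  B1:  IN={e:+; rest ⊤}  OUT={c:-, e:+; rest ⊤}
  B2:  IN={c:-, e:+; rest ⊤}  OUT={c:-, d:-, e:+; rest ⊤}
  B3:  IN={c:-, d:-, e:+; rest ⊤}  OUT={c:-, d:-, e:+, f:-; rest ⊤}
  B4:  IN={c:-, d:-, e:+, f:-; rest ⊤}  OUT={c:-, e:+, f:-; rest ⊤}
  B5:  IN={c:-, e:+; rest ⊤}  OUT={c:-, e:+; rest ⊤}

Merge at B1: IN[B1] = OUT[B0] = {a: ⊤, b: ⊤, c: ⊤, d: ⊤, e: +, f: ⊤}
Applying B1's transfer function to that IN value gives OUT[B1] (row B1 above).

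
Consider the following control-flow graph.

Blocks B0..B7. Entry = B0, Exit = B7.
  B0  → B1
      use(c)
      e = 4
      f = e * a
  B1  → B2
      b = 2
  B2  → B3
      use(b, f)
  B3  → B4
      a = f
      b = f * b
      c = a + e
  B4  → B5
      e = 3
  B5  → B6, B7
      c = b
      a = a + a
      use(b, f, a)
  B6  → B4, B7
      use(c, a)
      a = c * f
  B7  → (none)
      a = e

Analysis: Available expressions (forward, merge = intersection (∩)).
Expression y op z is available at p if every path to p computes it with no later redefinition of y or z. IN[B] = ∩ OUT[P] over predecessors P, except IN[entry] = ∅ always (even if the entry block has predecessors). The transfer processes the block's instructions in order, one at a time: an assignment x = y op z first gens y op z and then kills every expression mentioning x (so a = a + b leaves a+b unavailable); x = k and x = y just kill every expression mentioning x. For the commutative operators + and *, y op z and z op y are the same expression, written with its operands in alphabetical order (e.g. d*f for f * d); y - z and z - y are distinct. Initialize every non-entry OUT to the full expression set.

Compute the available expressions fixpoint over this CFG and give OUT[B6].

Answer: {c*f}

Trace:
Fixpoint table:
  B0:   IN={}   OUT={a*e}
  B1:   IN={a*e}   OUT={a*e}
  B2:   IN={a*e}   OUT={a*e}
  B3:   IN={a*e}   OUT={a+e}
  B4:   IN={}   OUT={}
  B5:   IN={}   OUT={}
  B6:   IN={}   OUT={c*f}
  B7:   IN={}   OUT={}

Merge at B6: IN[B6] = OUT[B5] = {}
Applying B6's transfer function to that IN value gives OUT[B6] (row B6 above).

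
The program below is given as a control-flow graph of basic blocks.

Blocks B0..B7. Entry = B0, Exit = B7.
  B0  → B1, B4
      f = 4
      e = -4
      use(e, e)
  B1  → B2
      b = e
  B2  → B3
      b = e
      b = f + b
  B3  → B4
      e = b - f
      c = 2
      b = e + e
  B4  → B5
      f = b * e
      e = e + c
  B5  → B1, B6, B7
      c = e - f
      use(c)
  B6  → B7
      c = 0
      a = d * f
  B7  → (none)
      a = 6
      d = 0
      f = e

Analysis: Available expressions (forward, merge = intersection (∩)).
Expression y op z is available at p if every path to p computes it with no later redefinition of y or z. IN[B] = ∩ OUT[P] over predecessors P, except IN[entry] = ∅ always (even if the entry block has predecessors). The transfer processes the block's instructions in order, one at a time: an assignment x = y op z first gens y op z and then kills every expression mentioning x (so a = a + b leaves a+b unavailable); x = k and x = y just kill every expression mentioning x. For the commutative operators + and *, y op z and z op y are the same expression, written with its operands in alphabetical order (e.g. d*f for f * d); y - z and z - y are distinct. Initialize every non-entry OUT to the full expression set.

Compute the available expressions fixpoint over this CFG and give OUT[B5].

Answer: {e-f}

Derivation:
Converged values:
  B0:  IN={}  OUT={}
  B1:  IN={}  OUT={}
  B2:  IN={}  OUT={}
  B3:  IN={}  OUT={e+e}
  B4:  IN={}  OUT={}
  B5:  IN={}  OUT={e-f}
  B6:  IN={e-f}  OUT={d*f, e-f}
  B7:  IN={e-f}  OUT={}

Merge at B5: IN[B5] = OUT[B4] = {}
Applying B5's transfer function to that IN value gives OUT[B5] (row B5 above).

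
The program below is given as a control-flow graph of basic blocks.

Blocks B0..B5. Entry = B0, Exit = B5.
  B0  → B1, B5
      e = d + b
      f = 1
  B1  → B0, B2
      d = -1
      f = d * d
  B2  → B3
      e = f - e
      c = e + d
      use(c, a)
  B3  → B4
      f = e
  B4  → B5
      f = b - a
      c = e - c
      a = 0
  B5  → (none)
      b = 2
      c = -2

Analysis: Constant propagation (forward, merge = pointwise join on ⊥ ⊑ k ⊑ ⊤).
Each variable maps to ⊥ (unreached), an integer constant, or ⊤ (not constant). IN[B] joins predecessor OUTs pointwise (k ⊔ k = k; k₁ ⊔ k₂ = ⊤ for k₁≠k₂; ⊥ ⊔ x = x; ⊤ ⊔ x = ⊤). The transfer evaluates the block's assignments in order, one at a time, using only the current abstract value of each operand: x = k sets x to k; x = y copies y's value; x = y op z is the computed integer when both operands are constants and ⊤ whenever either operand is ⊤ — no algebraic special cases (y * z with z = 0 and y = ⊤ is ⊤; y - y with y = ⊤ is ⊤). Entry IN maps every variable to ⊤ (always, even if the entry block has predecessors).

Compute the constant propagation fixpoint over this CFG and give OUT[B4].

Converged values:
  B0:   IN=(all ⊤)   OUT={f:1; rest ⊤}
  B1:   IN={f:1; rest ⊤}   OUT={d:-1, f:1; rest ⊤}
  B2:   IN={d:-1, f:1; rest ⊤}   OUT={d:-1, f:1; rest ⊤}
  B3:   IN={d:-1, f:1; rest ⊤}   OUT={d:-1; rest ⊤}
  B4:   IN={d:-1; rest ⊤}   OUT={a:0, d:-1; rest ⊤}
  B5:   IN=(all ⊤)   OUT={b:2, c:-2; rest ⊤}

Merge at B4: IN[B4] = OUT[B3] = {a: ⊤, b: ⊤, c: ⊤, d: -1, e: ⊤, f: ⊤}
Applying B4's transfer function to that IN value gives OUT[B4] (row B4 above).

Answer: {a: 0, b: ⊤, c: ⊤, d: -1, e: ⊤, f: ⊤}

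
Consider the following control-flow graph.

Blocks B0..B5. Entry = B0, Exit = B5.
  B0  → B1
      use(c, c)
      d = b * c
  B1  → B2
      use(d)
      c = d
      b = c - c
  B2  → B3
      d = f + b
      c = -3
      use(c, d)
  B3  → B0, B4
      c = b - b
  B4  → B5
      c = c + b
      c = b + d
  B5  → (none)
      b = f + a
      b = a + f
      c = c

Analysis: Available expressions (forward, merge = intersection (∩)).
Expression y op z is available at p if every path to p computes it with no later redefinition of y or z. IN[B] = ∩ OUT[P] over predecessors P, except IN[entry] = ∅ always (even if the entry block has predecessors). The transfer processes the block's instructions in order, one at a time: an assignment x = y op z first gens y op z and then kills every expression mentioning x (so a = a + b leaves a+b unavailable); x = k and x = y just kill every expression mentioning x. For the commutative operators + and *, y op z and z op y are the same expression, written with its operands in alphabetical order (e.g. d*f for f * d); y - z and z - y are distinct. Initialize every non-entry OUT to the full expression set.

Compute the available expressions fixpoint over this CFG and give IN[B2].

Answer: {c-c}

Derivation:
Per-block solution:
  B0:   IN={}   OUT={b*c}
  B1:   IN={b*c}   OUT={c-c}
  B2:   IN={c-c}   OUT={b+f}
  B3:   IN={b+f}   OUT={b+f, b-b}
  B4:   IN={b+f, b-b}   OUT={b+d, b+f, b-b}
  B5:   IN={b+d, b+f, b-b}   OUT={a+f}

Merge at B2: IN[B2] = OUT[B1] = {c-c}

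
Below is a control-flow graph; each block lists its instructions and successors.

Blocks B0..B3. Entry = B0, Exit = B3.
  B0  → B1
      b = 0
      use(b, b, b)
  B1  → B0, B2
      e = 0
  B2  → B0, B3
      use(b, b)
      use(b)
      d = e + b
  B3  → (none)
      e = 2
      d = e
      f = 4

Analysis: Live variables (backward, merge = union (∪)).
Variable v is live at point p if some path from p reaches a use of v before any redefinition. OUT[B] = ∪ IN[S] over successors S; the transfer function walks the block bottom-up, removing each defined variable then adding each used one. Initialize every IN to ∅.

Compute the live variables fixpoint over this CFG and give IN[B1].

Converged values:
  B0: | IN={} | OUT={b}
  B1: | IN={b} | OUT={b, e}
  B2: | IN={b, e} | OUT={}
  B3: | IN={} | OUT={}

Merge at B1: OUT[B1] = IN[B0] ⊔ IN[B2] = {b, e}
Applying B1's transfer function to that OUT value gives IN[B1] (row B1 above).

Answer: {b}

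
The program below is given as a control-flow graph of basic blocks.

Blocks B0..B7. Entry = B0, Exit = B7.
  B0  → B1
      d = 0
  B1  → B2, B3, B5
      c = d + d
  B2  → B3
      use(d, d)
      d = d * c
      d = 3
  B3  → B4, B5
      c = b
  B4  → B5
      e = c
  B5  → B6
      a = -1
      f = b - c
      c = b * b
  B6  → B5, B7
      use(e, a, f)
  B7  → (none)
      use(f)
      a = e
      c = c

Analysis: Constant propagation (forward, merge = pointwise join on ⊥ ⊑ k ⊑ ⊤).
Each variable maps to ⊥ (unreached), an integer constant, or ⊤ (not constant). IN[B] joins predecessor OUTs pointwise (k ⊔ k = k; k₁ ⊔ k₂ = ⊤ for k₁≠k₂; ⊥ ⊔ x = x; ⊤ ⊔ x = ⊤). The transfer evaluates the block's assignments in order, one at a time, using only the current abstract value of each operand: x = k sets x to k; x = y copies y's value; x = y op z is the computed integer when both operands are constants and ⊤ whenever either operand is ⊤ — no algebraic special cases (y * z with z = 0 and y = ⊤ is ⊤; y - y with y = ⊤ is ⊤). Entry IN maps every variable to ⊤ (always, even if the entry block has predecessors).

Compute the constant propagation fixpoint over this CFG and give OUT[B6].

Converged values:
  B0:  IN=(all ⊤)  OUT={d:0; rest ⊤}
  B1:  IN={d:0; rest ⊤}  OUT={c:0, d:0; rest ⊤}
  B2:  IN={c:0, d:0; rest ⊤}  OUT={c:0, d:3; rest ⊤}
  B3:  IN={c:0; rest ⊤}  OUT=(all ⊤)
  B4:  IN=(all ⊤)  OUT=(all ⊤)
  B5:  IN=(all ⊤)  OUT={a:-1; rest ⊤}
  B6:  IN={a:-1; rest ⊤}  OUT={a:-1; rest ⊤}
  B7:  IN={a:-1; rest ⊤}  OUT=(all ⊤)

Merge at B6: IN[B6] = OUT[B5] = {a: -1, b: ⊤, c: ⊤, d: ⊤, e: ⊤, f: ⊤}
Applying B6's transfer function to that IN value gives OUT[B6] (row B6 above).

Answer: {a: -1, b: ⊤, c: ⊤, d: ⊤, e: ⊤, f: ⊤}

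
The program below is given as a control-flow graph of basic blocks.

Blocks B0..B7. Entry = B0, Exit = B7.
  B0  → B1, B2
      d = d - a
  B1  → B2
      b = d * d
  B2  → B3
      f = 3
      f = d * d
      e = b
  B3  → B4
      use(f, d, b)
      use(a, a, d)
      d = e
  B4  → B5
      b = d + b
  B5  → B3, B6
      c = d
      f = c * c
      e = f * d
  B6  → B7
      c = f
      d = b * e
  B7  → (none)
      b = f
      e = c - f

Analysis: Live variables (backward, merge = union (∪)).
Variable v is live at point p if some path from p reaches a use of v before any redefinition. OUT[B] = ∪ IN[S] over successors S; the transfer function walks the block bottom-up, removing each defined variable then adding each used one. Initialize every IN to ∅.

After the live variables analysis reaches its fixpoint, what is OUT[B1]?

Answer: {a, b, d}

Derivation:
Converged values:
  B0: | IN={a, b, d} | OUT={a, b, d}
  B1: | IN={a, d} | OUT={a, b, d}
  B2: | IN={a, b, d} | OUT={a, b, d, e, f}
  B3: | IN={a, b, d, e, f} | OUT={a, b, d}
  B4: | IN={a, b, d} | OUT={a, b, d}
  B5: | IN={a, b, d} | OUT={a, b, d, e, f}
  B6: | IN={b, e, f} | OUT={c, f}
  B7: | IN={c, f} | OUT={}

Merge at B1: OUT[B1] = IN[B2] = {a, b, d}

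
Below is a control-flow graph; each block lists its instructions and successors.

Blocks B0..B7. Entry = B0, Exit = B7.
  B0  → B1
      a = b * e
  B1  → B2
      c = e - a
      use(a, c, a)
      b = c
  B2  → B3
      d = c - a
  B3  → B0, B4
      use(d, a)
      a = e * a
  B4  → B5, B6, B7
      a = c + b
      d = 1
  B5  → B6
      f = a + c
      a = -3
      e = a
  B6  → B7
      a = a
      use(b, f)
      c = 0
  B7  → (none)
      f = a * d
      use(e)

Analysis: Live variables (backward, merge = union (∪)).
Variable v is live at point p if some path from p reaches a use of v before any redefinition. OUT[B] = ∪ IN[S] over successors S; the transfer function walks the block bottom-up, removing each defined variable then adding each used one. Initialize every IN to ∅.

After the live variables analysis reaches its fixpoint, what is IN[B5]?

Fixpoint table:
  B0: | IN={b, e, f} | OUT={a, e, f}
  B1: | IN={a, e, f} | OUT={a, b, c, e, f}
  B2: | IN={a, b, c, e, f} | OUT={a, b, c, d, e, f}
  B3: | IN={a, b, c, d, e, f} | OUT={b, c, e, f}
  B4: | IN={b, c, e, f} | OUT={a, b, c, d, e, f}
  B5: | IN={a, b, c, d} | OUT={a, b, d, e, f}
  B6: | IN={a, b, d, e, f} | OUT={a, d, e}
  B7: | IN={a, d, e} | OUT={}

Merge at B5: OUT[B5] = IN[B6] = {a, b, d, e, f}
Applying B5's transfer function to that OUT value gives IN[B5] (row B5 above).

Answer: {a, b, c, d}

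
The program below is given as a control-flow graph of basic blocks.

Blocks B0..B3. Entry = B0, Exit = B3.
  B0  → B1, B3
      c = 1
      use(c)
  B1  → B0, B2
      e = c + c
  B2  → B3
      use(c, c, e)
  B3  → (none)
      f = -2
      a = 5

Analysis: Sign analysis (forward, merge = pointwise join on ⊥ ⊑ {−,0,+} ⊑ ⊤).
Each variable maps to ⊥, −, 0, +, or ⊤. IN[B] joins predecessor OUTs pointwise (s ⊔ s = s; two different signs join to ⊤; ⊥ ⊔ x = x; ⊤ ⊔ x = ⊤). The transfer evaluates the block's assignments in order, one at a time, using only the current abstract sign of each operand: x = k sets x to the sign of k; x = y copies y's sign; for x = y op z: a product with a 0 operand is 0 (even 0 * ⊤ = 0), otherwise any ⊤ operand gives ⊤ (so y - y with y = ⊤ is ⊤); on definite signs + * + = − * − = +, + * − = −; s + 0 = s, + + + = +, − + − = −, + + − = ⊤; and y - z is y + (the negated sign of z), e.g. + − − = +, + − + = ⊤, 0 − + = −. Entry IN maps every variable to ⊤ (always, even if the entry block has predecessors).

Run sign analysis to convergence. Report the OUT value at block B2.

Answer: {a: ⊤, b: ⊤, c: +, d: ⊤, e: +, f: ⊤}

Derivation:
Fixpoint table:
  B0:   IN=(all ⊤)   OUT={c:+; rest ⊤}
  B1:   IN={c:+; rest ⊤}   OUT={c:+, e:+; rest ⊤}
  B2:   IN={c:+, e:+; rest ⊤}   OUT={c:+, e:+; rest ⊤}
  B3:   IN={c:+; rest ⊤}   OUT={a:+, c:+, f:-; rest ⊤}

Merge at B2: IN[B2] = OUT[B1] = {a: ⊤, b: ⊤, c: +, d: ⊤, e: +, f: ⊤}
Applying B2's transfer function to that IN value gives OUT[B2] (row B2 above).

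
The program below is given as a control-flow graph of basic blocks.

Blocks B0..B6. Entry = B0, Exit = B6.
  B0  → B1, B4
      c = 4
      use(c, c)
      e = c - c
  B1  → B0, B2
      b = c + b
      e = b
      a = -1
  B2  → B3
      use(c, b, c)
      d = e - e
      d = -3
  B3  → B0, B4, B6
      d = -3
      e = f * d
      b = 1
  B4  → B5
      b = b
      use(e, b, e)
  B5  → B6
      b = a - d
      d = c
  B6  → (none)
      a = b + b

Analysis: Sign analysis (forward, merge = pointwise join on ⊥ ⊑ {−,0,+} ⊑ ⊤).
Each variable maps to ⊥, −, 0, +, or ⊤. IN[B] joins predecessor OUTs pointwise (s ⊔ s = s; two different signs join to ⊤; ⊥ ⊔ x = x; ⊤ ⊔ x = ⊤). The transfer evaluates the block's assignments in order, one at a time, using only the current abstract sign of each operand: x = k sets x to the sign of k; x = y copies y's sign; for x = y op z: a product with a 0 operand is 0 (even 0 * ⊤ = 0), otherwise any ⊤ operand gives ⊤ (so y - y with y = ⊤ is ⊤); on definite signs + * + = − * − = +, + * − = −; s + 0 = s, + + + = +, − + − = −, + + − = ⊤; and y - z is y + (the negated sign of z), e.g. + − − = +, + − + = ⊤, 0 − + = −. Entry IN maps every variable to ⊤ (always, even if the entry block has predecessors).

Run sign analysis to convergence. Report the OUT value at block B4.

Per-block solution:
  B0:   IN=(all ⊤)   OUT={c:+; rest ⊤}
  B1:   IN={c:+; rest ⊤}   OUT={a:-, c:+; rest ⊤}
  B2:   IN={a:-, c:+; rest ⊤}   OUT={a:-, c:+, d:-; rest ⊤}
  B3:   IN={a:-, c:+, d:-; rest ⊤}   OUT={a:-, b:+, c:+, d:-; rest ⊤}
  B4:   IN={c:+; rest ⊤}   OUT={c:+; rest ⊤}
  B5:   IN={c:+; rest ⊤}   OUT={c:+, d:+; rest ⊤}
  B6:   IN={c:+; rest ⊤}   OUT={c:+; rest ⊤}

Merge at B4: IN[B4] = OUT[B0] ⊔ OUT[B3] = {a: ⊤, b: ⊤, c: +, d: ⊤, e: ⊤, f: ⊤}
Applying B4's transfer function to that IN value gives OUT[B4] (row B4 above).

Answer: {a: ⊤, b: ⊤, c: +, d: ⊤, e: ⊤, f: ⊤}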